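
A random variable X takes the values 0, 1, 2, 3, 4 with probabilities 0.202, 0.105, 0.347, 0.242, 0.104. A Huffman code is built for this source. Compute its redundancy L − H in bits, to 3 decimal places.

Entropy H = −Σ p log₂ p ≈ 2.1724 bits.
Huffman merges: 13/125+21/200→209/1000; 101/500+209/1000→411/1000; 121/500+347/1000→589/1000; 411/1000+589/1000→1. L = 2209/1000 ≈ 2.2090.
L − H = 2.2090 − 2.1724 = 0.037 bits.

0.037 bits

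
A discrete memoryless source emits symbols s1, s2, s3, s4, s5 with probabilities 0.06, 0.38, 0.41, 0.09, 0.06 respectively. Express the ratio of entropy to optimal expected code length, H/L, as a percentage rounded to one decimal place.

96.7%

Entropy H = −Σ p log₂ p ≈ 1.8576 bits.
Huffman merges: 3/50+3/50→3/25; 9/100+3/25→21/100; 21/100+19/50→59/100; 41/100+59/100→1. L = 48/25 ≈ 1.9200.
Efficiency = H/L = 1.8576/1.9200 = 96.7%.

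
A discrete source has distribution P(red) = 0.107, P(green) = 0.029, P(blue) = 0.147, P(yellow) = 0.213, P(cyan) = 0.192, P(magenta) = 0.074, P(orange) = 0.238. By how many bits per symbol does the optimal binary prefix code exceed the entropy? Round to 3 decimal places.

Entropy H = −Σ p log₂ p ≈ 2.6029 bits.
Huffman merges: 29/1000+37/500→103/1000; 103/1000+107/1000→21/100; 147/1000+24/125→339/1000; 21/100+213/1000→423/1000; 119/500+339/1000→577/1000; 423/1000+577/1000→1. L = 663/250 ≈ 2.6520.
L − H = 2.6520 − 2.6029 = 0.049 bits.

0.049 bits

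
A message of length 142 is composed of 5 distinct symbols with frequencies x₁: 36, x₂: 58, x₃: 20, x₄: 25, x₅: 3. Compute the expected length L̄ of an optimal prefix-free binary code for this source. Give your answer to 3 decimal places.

2.092 bits/symbol

Probabilities are the counts divided by 142.
Repeatedly combine the two least-probable nodes; the expected code length is the sum of the merged weights.
merge 3/142 + 10/71 → 23/142
merge 23/142 + 25/142 → 24/71
merge 18/71 + 24/71 → 42/71
merge 29/71 + 42/71 → 1
L = 23/142 + 24/71 + 42/71 + 1 = 297/142 ≈ 2.092 bits/symbol.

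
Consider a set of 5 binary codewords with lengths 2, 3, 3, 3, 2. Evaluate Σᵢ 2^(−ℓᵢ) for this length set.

0.875

With common denominator 2^3 = 8: Σ 2^(−ℓᵢ) = 2/8 + 1/8 + 1/8 + 1/8 + 2/8 = 7/8 = 0.875.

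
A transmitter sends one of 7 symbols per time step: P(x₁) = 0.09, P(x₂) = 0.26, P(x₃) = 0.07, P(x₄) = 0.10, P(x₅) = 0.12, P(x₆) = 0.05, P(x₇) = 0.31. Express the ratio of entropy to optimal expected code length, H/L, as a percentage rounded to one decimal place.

Entropy H = −Σ p log₂ p ≈ 2.5256 bits.
Huffman merges: 1/20+7/100→3/25; 9/100+1/10→19/100; 3/25+3/25→6/25; 19/100+6/25→43/100; 13/50+31/100→57/100; 43/100+57/100→1. L = 51/20 ≈ 2.5500.
Efficiency = H/L = 2.5256/2.5500 = 99.0%.

99.0%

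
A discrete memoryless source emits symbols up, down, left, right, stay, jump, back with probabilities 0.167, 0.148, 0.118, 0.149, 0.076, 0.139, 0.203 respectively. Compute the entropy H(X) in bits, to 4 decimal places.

2.7575 bits

H = −Σ pᵢ log₂ pᵢ.
−0.167·log₂(0.167) = 0.4312
−0.148·log₂(0.148) = 0.4079
−0.118·log₂(0.118) = 0.3638
−0.149·log₂(0.149) = 0.4092
−0.076·log₂(0.076) = 0.2826
−0.139·log₂(0.139) = 0.3957
−0.203·log₂(0.203) = 0.4670
Sum ≈ 2.7575 → 2.7575 bits.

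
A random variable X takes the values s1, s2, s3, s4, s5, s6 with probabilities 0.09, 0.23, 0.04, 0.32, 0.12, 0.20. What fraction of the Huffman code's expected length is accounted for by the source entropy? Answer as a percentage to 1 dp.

98.5%

Entropy H = −Σ p log₂ p ≈ 2.3436 bits.
Huffman merges: 1/25+9/100→13/100; 3/25+13/100→1/4; 1/5+23/100→43/100; 1/4+8/25→57/100; 43/100+57/100→1. L = 119/50 ≈ 2.3800.
Efficiency = H/L = 2.3436/2.3800 = 98.5%.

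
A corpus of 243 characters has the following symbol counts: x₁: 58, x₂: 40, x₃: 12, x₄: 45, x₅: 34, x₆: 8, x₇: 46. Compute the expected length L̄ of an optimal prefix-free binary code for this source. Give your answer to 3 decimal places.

Probabilities are the counts divided by 243.
Repeatedly combine the two least-probable nodes; the expected code length is the sum of the merged weights.
merge 8/243 + 4/81 → 20/243
merge 20/243 + 34/243 → 2/9
merge 40/243 + 5/27 → 85/243
merge 46/243 + 2/9 → 100/243
merge 58/243 + 85/243 → 143/243
merge 100/243 + 143/243 → 1
L = 20/243 + 2/9 + 85/243 + 100/243 + 143/243 + 1 = 215/81 ≈ 2.654 bits/symbol.

2.654 bits/symbol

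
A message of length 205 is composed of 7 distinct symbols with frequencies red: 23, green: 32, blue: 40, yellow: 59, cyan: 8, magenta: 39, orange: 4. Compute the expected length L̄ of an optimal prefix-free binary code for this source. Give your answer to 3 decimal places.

2.556 bits/symbol

Probabilities are the counts divided by 205.
Repeatedly combine the two least-probable nodes; the expected code length is the sum of the merged weights.
merge 4/205 + 8/205 → 12/205
merge 12/205 + 23/205 → 7/41
merge 32/205 + 7/41 → 67/205
merge 39/205 + 8/41 → 79/205
merge 59/205 + 67/205 → 126/205
merge 79/205 + 126/205 → 1
L = 12/205 + 7/41 + 67/205 + 79/205 + 126/205 + 1 = 524/205 ≈ 2.556 bits/symbol.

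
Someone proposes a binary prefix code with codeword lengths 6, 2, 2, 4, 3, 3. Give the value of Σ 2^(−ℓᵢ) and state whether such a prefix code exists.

0.828125; yes

With common denominator 2^6 = 64: Σ 2^(−ℓᵢ) = 1/64 + 16/64 + 16/64 + 4/64 + 8/64 + 8/64 = 53/64 = 0.828125.
Kraft's inequality requires Σ ≤ 1; here Σ = 0.828125 ≤ 1, so such a prefix code exists.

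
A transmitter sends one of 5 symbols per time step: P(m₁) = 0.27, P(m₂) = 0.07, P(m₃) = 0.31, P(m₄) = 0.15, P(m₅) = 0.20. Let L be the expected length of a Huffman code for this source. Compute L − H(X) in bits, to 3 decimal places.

Entropy H = −Σ p log₂ p ≈ 2.1773 bits.
Huffman merges: 7/100+3/20→11/50; 1/5+11/50→21/50; 27/100+31/100→29/50; 21/50+29/50→1. L = 111/50 ≈ 2.2200.
L − H = 2.2200 − 2.1773 = 0.043 bits.

0.043 bits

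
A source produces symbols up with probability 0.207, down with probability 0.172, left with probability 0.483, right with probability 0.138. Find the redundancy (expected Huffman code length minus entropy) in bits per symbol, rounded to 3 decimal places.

Entropy H = −Σ p log₂ p ≈ 1.8086 bits.
Huffman merges: 69/500+43/250→31/100; 207/1000+31/100→517/1000; 483/1000+517/1000→1. L = 1827/1000 ≈ 1.8270.
L − H = 1.8270 − 1.8086 = 0.018 bits.

0.018 bits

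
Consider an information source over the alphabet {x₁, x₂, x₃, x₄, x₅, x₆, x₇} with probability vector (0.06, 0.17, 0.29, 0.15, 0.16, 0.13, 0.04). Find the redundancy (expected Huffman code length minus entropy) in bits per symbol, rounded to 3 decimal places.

Entropy H = −Σ p log₂ p ≈ 2.5980 bits.
Huffman merges: 1/25+3/50→1/10; 1/10+13/100→23/100; 3/20+4/25→31/100; 17/100+23/100→2/5; 29/100+31/100→3/5; 2/5+3/5→1. L = 66/25 ≈ 2.6400.
L − H = 2.6400 − 2.5980 = 0.042 bits.

0.042 bits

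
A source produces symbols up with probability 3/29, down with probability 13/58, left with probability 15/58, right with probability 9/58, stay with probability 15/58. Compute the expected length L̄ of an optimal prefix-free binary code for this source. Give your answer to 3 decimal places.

Repeatedly combine the two least-probable nodes; the expected code length is the sum of the merged weights.
merge 3/29 + 9/58 → 15/58
merge 13/58 + 15/58 → 14/29
merge 15/58 + 15/58 → 15/29
merge 14/29 + 15/29 → 1
L = 15/58 + 14/29 + 15/29 + 1 = 131/58 ≈ 2.259 bits/symbol.

2.259 bits/symbol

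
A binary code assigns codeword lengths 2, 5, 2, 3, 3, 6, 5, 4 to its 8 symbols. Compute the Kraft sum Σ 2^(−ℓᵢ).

0.890625

With common denominator 2^6 = 64: Σ 2^(−ℓᵢ) = 16/64 + 2/64 + 16/64 + 8/64 + 8/64 + 1/64 + 2/64 + 4/64 = 57/64 = 0.890625.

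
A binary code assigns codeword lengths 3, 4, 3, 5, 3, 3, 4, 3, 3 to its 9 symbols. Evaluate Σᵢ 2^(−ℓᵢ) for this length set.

With common denominator 2^5 = 32: Σ 2^(−ℓᵢ) = 4/32 + 2/32 + 4/32 + 1/32 + 4/32 + 4/32 + 2/32 + 4/32 + 4/32 = 29/32 = 0.90625.

0.90625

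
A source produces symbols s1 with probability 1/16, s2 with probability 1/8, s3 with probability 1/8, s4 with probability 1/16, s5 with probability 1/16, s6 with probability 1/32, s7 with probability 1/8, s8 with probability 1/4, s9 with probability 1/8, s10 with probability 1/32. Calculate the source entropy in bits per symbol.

3.0625 bits

Each probability is a power of 1/2, so log₂(1/p) is an integer.
H = Σ p·log₂(1/p) = 1/16·4 + 1/8·3 + 1/8·3 + 1/16·4 + 1/16·4 + 1/32·5 + 1/8·3 + 1/4·2 + 1/8·3 + 1/32·5 = 3.0625 bits.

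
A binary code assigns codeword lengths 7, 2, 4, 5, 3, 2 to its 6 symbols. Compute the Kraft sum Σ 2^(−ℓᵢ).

With common denominator 2^7 = 128: Σ 2^(−ℓᵢ) = 1/128 + 32/128 + 8/128 + 4/128 + 16/128 + 32/128 = 93/128 = 0.7265625.

0.7265625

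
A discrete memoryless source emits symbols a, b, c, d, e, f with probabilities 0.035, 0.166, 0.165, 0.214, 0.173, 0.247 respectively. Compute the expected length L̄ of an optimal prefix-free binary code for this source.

2.539 bits/symbol

Repeatedly combine the two least-probable nodes; the expected code length is the sum of the merged weights.
merge 7/200 + 33/200 → 1/5
merge 83/500 + 173/1000 → 339/1000
merge 1/5 + 107/500 → 207/500
merge 247/1000 + 339/1000 → 293/500
merge 207/500 + 293/500 → 1
L = 1/5 + 339/1000 + 207/500 + 293/500 + 1 = 2539/1000 = 2.539 bits/symbol.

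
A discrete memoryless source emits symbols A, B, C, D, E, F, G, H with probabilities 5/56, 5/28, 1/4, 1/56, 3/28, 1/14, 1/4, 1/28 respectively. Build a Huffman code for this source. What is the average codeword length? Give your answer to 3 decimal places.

Repeatedly combine the two least-probable nodes; the expected code length is the sum of the merged weights.
merge 1/56 + 1/28 → 3/56
merge 3/56 + 1/14 → 1/8
merge 5/56 + 3/28 → 11/56
merge 1/8 + 5/28 → 17/56
merge 11/56 + 1/4 → 25/56
merge 1/4 + 17/56 → 31/56
merge 25/56 + 31/56 → 1
L = 3/56 + 1/8 + 11/56 + 17/56 + 25/56 + 31/56 + 1 = 75/28 ≈ 2.679 bits/symbol.

2.679 bits/symbol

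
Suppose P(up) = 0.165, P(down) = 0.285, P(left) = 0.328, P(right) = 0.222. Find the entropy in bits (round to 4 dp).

1.9546 bits

H = −Σ pᵢ log₂ pᵢ.
−0.165·log₂(0.165) = 0.4289
−0.285·log₂(0.285) = 0.5161
−0.328·log₂(0.328) = 0.5275
−0.222·log₂(0.222) = 0.4820
Sum ≈ 1.9546 → 1.9546 bits.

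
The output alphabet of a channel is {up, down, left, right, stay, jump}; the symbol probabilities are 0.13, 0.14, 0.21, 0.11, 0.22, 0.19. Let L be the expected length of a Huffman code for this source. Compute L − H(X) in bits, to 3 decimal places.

Entropy H = −Σ p log₂ p ≈ 2.5387 bits.
Huffman merges: 11/100+13/100→6/25; 7/50+19/100→33/100; 21/100+11/50→43/100; 6/25+33/100→57/100; 43/100+57/100→1. L = 257/100 ≈ 2.5700.
L − H = 2.5700 − 2.5387 = 0.031 bits.

0.031 bits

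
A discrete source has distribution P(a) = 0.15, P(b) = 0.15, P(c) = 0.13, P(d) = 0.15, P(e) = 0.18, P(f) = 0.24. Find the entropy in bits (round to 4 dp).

H = −Σ pᵢ log₂ pᵢ.
−0.15·log₂(0.15) = 0.4105
−0.15·log₂(0.15) = 0.4105
−0.13·log₂(0.13) = 0.3826
−0.15·log₂(0.15) = 0.4105
−0.18·log₂(0.18) = 0.4453
−0.24·log₂(0.24) = 0.4941
Sum ≈ 2.5537 → 2.5537 bits.

2.5537 bits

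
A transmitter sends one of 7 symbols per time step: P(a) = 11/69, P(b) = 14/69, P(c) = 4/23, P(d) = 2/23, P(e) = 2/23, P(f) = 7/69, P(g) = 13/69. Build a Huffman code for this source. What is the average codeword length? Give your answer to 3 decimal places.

Repeatedly combine the two least-probable nodes; the expected code length is the sum of the merged weights.
merge 2/23 + 2/23 → 4/23
merge 7/69 + 11/69 → 6/23
merge 4/23 + 4/23 → 8/23
merge 13/69 + 14/69 → 9/23
merge 6/23 + 8/23 → 14/23
merge 9/23 + 14/23 → 1
L = 4/23 + 6/23 + 8/23 + 9/23 + 14/23 + 1 = 64/23 ≈ 2.783 bits/symbol.

2.783 bits/symbol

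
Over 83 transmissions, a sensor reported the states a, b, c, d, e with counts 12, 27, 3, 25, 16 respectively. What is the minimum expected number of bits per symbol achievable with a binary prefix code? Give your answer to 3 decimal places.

Probabilities are the counts divided by 83.
Repeatedly combine the two least-probable nodes; the expected code length is the sum of the merged weights.
merge 3/83 + 12/83 → 15/83
merge 15/83 + 16/83 → 31/83
merge 25/83 + 27/83 → 52/83
merge 31/83 + 52/83 → 1
L = 15/83 + 31/83 + 52/83 + 1 = 181/83 ≈ 2.181 bits/symbol.

2.181 bits/symbol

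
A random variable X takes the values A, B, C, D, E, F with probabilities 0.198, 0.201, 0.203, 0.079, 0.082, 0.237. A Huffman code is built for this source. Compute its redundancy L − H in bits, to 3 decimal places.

0.048 bits

Entropy H = −Σ p log₂ p ≈ 2.4723 bits.
Huffman merges: 79/1000+41/500→161/1000; 161/1000+99/500→359/1000; 201/1000+203/1000→101/250; 237/1000+359/1000→149/250; 101/250+149/250→1. L = 63/25 ≈ 2.5200.
L − H = 2.5200 − 2.4723 = 0.048 bits.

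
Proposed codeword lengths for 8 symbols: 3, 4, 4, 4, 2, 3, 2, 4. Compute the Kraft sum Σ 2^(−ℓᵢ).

1

With common denominator 2^4 = 16: Σ 2^(−ℓᵢ) = 2/16 + 1/16 + 1/16 + 1/16 + 4/16 + 2/16 + 4/16 + 1/16 = 16/16 = 1.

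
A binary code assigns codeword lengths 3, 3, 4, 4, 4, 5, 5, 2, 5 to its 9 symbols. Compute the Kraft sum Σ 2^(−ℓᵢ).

0.78125

With common denominator 2^5 = 32: Σ 2^(−ℓᵢ) = 4/32 + 4/32 + 2/32 + 2/32 + 2/32 + 1/32 + 1/32 + 8/32 + 1/32 = 25/32 = 0.78125.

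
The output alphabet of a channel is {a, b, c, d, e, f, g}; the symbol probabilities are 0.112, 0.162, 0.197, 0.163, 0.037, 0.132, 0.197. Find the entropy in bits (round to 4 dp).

H = −Σ pᵢ log₂ pᵢ.
−0.112·log₂(0.112) = 0.3537
−0.162·log₂(0.162) = 0.4254
−0.197·log₂(0.197) = 0.4617
−0.163·log₂(0.163) = 0.4266
−0.037·log₂(0.037) = 0.1760
−0.132·log₂(0.132) = 0.3856
−0.197·log₂(0.197) = 0.4617
Sum ≈ 2.6908 → 2.6908 bits.

2.6908 bits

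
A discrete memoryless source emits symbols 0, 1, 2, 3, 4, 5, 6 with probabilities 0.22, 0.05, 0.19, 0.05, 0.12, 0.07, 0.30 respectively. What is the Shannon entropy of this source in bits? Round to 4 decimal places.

H = −Σ pᵢ log₂ pᵢ.
−0.22·log₂(0.22) = 0.4806
−0.05·log₂(0.05) = 0.2161
−0.19·log₂(0.19) = 0.4552
−0.05·log₂(0.05) = 0.2161
−0.12·log₂(0.12) = 0.3671
−0.07·log₂(0.07) = 0.2686
−0.30·log₂(0.30) = 0.5211
Sum ≈ 2.5247 → 2.5247 bits.

2.5247 bits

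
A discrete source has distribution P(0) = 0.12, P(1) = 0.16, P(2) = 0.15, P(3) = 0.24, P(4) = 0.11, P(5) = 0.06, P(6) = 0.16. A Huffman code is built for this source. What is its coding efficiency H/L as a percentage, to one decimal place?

98.2%

Entropy H = −Σ p log₂ p ≈ 2.7116 bits.
Huffman merges: 3/50+11/100→17/100; 3/25+3/20→27/100; 4/25+4/25→8/25; 17/100+6/25→41/100; 27/100+8/25→59/100; 41/100+59/100→1. L = 69/25 ≈ 2.7600.
Efficiency = H/L = 2.7116/2.7600 = 98.2%.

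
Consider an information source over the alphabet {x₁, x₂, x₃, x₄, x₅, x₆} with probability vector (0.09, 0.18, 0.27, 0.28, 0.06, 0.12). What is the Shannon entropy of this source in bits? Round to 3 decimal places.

H = −Σ pᵢ log₂ pᵢ.
−0.09·log₂(0.09) = 0.3127
−0.18·log₂(0.18) = 0.4453
−0.27·log₂(0.27) = 0.5100
−0.28·log₂(0.28) = 0.5142
−0.06·log₂(0.06) = 0.2435
−0.12·log₂(0.12) = 0.3671
Sum ≈ 2.3928 → 2.393 bits.

2.393 bits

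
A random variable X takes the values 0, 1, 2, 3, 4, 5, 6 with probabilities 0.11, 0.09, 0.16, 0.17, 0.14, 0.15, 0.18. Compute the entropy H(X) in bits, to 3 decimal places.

H = −Σ pᵢ log₂ pᵢ.
−0.11·log₂(0.11) = 0.3503
−0.09·log₂(0.09) = 0.3127
−0.16·log₂(0.16) = 0.4230
−0.17·log₂(0.17) = 0.4346
−0.14·log₂(0.14) = 0.3971
−0.15·log₂(0.15) = 0.4105
−0.18·log₂(0.18) = 0.4453
Sum ≈ 2.7735 → 2.774 bits.

2.774 bits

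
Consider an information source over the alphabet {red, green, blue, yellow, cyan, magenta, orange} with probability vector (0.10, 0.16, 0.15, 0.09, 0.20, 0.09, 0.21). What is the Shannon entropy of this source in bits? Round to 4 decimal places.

H = −Σ pᵢ log₂ pᵢ.
−0.10·log₂(0.10) = 0.3322
−0.16·log₂(0.16) = 0.4230
−0.15·log₂(0.15) = 0.4105
−0.09·log₂(0.09) = 0.3127
−0.20·log₂(0.20) = 0.4644
−0.09·log₂(0.09) = 0.3127
−0.21·log₂(0.21) = 0.4728
Sum ≈ 2.7283 → 2.7283 bits.

2.7283 bits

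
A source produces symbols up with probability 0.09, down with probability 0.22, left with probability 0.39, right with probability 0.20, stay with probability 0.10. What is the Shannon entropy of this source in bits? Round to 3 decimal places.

2.120 bits

H = −Σ pᵢ log₂ pᵢ.
−0.09·log₂(0.09) = 0.3127
−0.22·log₂(0.22) = 0.4806
−0.39·log₂(0.39) = 0.5298
−0.20·log₂(0.20) = 0.4644
−0.10·log₂(0.10) = 0.3322
Sum ≈ 2.1196 → 2.120 bits.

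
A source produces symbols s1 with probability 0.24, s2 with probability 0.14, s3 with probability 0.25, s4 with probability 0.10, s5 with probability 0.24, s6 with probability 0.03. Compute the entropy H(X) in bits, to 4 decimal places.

2.3693 bits

H = −Σ pᵢ log₂ pᵢ.
−0.24·log₂(0.24) = 0.4941
−0.14·log₂(0.14) = 0.3971
−0.25·log₂(0.25) = 0.5000
−0.10·log₂(0.10) = 0.3322
−0.24·log₂(0.24) = 0.4941
−0.03·log₂(0.03) = 0.1518
Sum ≈ 2.3693 → 2.3693 bits.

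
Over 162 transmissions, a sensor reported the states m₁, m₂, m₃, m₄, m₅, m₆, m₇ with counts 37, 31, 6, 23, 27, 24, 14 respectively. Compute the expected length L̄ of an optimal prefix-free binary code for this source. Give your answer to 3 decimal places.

2.704 bits/symbol

Probabilities are the counts divided by 162.
Repeatedly combine the two least-probable nodes; the expected code length is the sum of the merged weights.
merge 1/27 + 7/81 → 10/81
merge 10/81 + 23/162 → 43/162
merge 4/27 + 1/6 → 17/54
merge 31/162 + 37/162 → 34/81
merge 43/162 + 17/54 → 47/81
merge 34/81 + 47/81 → 1
L = 10/81 + 43/162 + 17/54 + 34/81 + 47/81 + 1 = 73/27 ≈ 2.704 bits/symbol.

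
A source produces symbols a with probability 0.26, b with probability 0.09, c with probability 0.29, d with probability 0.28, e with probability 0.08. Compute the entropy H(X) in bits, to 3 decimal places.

2.142 bits

H = −Σ pᵢ log₂ pᵢ.
−0.26·log₂(0.26) = 0.5053
−0.09·log₂(0.09) = 0.3127
−0.29·log₂(0.29) = 0.5179
−0.28·log₂(0.28) = 0.5142
−0.08·log₂(0.08) = 0.2915
Sum ≈ 2.1416 → 2.142 bits.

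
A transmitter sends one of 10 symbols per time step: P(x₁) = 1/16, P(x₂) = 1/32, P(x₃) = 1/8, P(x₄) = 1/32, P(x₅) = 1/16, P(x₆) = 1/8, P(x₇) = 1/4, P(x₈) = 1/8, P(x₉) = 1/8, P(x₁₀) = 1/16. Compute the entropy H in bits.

Each probability is a power of 1/2, so log₂(1/p) is an integer.
H = Σ p·log₂(1/p) = 1/16·4 + 1/32·5 + 1/8·3 + 1/32·5 + 1/16·4 + 1/8·3 + 1/4·2 + 1/8·3 + 1/8·3 + 1/16·4 = 3.0625 bits.

3.0625 bits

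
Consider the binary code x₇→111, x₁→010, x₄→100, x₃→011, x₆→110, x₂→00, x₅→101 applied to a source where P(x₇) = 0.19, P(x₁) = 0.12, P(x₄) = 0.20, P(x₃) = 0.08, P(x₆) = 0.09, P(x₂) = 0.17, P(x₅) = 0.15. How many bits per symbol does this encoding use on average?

L̄ = Σ pᵢ·ℓᵢ = 0.19·3 + 0.12·3 + 0.20·3 + 0.08·3 + 0.09·3 + 0.17·2 + 0.15·3 = 2.83 bits/symbol.

2.83 bits/symbol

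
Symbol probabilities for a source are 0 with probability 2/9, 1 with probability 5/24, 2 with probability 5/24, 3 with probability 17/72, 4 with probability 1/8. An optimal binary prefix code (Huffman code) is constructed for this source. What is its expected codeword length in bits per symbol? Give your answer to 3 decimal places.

2.333 bits/symbol

Repeatedly combine the two least-probable nodes; the expected code length is the sum of the merged weights.
merge 1/8 + 5/24 → 1/3
merge 5/24 + 2/9 → 31/72
merge 17/72 + 1/3 → 41/72
merge 31/72 + 41/72 → 1
L = 1/3 + 31/72 + 41/72 + 1 = 7/3 ≈ 2.333 bits/symbol.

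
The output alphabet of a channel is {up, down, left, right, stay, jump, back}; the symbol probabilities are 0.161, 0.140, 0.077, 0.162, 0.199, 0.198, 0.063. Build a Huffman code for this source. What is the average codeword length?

2.743 bits/symbol

Repeatedly combine the two least-probable nodes; the expected code length is the sum of the merged weights.
merge 63/1000 + 77/1000 → 7/50
merge 7/50 + 7/50 → 7/25
merge 161/1000 + 81/500 → 323/1000
merge 99/500 + 199/1000 → 397/1000
merge 7/25 + 323/1000 → 603/1000
merge 397/1000 + 603/1000 → 1
L = 7/50 + 7/25 + 323/1000 + 397/1000 + 603/1000 + 1 = 2743/1000 = 2.743 bits/symbol.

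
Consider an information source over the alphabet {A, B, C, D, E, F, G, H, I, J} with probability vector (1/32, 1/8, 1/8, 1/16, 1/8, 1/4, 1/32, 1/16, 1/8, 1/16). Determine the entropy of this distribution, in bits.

Each probability is a power of 1/2, so log₂(1/p) is an integer.
H = Σ p·log₂(1/p) = 1/32·5 + 1/8·3 + 1/8·3 + 1/16·4 + 1/8·3 + 1/4·2 + 1/32·5 + 1/16·4 + 1/8·3 + 1/16·4 = 3.0625 bits.

3.0625 bits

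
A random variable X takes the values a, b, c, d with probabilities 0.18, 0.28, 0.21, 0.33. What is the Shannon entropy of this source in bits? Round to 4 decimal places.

H = −Σ pᵢ log₂ pᵢ.
−0.18·log₂(0.18) = 0.4453
−0.28·log₂(0.28) = 0.5142
−0.21·log₂(0.21) = 0.4728
−0.33·log₂(0.33) = 0.5278
Sum ≈ 1.9602 → 1.9602 bits.

1.9602 bits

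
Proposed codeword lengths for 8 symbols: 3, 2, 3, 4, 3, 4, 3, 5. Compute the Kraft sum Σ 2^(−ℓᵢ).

0.90625

With common denominator 2^5 = 32: Σ 2^(−ℓᵢ) = 4/32 + 8/32 + 4/32 + 2/32 + 4/32 + 2/32 + 4/32 + 1/32 = 29/32 = 0.90625.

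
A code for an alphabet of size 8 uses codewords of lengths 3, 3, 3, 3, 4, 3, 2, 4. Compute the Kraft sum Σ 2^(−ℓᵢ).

1

With common denominator 2^4 = 16: Σ 2^(−ℓᵢ) = 2/16 + 2/16 + 2/16 + 2/16 + 1/16 + 2/16 + 4/16 + 1/16 = 16/16 = 1.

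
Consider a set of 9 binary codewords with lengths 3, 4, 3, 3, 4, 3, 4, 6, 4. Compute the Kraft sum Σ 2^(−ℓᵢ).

With common denominator 2^6 = 64: Σ 2^(−ℓᵢ) = 8/64 + 4/64 + 8/64 + 8/64 + 4/64 + 8/64 + 4/64 + 1/64 + 4/64 = 49/64 = 0.765625.

0.765625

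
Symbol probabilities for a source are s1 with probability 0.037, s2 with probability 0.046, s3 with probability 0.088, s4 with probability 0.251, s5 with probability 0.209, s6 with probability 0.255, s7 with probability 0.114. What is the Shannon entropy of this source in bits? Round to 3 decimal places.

2.521 bits

H = −Σ pᵢ log₂ pᵢ.
−0.037·log₂(0.037) = 0.1760
−0.046·log₂(0.046) = 0.2043
−0.088·log₂(0.088) = 0.3086
−0.251·log₂(0.251) = 0.5006
−0.209·log₂(0.209) = 0.4720
−0.255·log₂(0.255) = 0.5027
−0.114·log₂(0.114) = 0.3571
Sum ≈ 2.5213 → 2.521 bits.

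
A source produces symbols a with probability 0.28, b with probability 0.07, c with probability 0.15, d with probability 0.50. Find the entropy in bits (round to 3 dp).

H = −Σ pᵢ log₂ pᵢ.
−0.28·log₂(0.28) = 0.5142
−0.07·log₂(0.07) = 0.2686
−0.15·log₂(0.15) = 0.4105
−0.50·log₂(0.50) = 0.5000
Sum ≈ 1.6933 → 1.693 bits.

1.693 bits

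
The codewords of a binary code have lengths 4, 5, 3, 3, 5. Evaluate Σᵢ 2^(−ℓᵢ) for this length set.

0.375

With common denominator 2^5 = 32: Σ 2^(−ℓᵢ) = 2/32 + 1/32 + 4/32 + 4/32 + 1/32 = 12/32 = 0.375.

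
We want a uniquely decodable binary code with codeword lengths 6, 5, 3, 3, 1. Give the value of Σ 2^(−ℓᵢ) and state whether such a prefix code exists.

With common denominator 2^6 = 64: Σ 2^(−ℓᵢ) = 1/64 + 2/64 + 8/64 + 8/64 + 32/64 = 51/64 = 0.796875.
Kraft's inequality requires Σ ≤ 1; here Σ = 0.796875 ≤ 1, so such a prefix code exists.

0.796875; yes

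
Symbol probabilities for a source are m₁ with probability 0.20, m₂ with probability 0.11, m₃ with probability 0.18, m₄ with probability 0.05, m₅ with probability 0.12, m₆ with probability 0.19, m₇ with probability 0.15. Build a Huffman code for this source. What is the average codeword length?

2.77 bits/symbol

Repeatedly combine the two least-probable nodes; the expected code length is the sum of the merged weights.
merge 1/20 + 11/100 → 4/25
merge 3/25 + 3/20 → 27/100
merge 4/25 + 9/50 → 17/50
merge 19/100 + 1/5 → 39/100
merge 27/100 + 17/50 → 61/100
merge 39/100 + 61/100 → 1
L = 4/25 + 27/100 + 17/50 + 39/100 + 61/100 + 1 = 277/100 = 2.77 bits/symbol.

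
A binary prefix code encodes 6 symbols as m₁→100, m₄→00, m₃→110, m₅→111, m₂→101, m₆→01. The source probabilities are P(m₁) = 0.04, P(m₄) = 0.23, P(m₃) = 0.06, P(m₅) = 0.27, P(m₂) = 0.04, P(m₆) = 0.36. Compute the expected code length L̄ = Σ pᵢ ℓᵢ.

2.41 bits/symbol

L̄ = Σ pᵢ·ℓᵢ = 0.04·3 + 0.23·2 + 0.06·3 + 0.27·3 + 0.04·3 + 0.36·2 = 2.41 bits/symbol.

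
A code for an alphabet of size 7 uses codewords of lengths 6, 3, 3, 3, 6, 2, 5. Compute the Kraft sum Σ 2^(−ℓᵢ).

With common denominator 2^6 = 64: Σ 2^(−ℓᵢ) = 1/64 + 8/64 + 8/64 + 8/64 + 1/64 + 16/64 + 2/64 = 44/64 = 0.6875.

0.6875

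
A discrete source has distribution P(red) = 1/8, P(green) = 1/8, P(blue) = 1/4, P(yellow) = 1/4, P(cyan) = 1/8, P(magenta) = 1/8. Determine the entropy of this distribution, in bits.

2.5 bits

Each probability is a power of 1/2, so log₂(1/p) is an integer.
H = Σ p·log₂(1/p) = 1/8·3 + 1/8·3 + 1/4·2 + 1/4·2 + 1/8·3 + 1/8·3 = 2.5 bits.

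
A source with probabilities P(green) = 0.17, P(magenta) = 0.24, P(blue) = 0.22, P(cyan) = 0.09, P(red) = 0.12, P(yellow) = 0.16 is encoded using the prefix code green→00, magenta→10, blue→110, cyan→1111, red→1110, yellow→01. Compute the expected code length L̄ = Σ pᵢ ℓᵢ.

2.64 bits/symbol

L̄ = Σ pᵢ·ℓᵢ = 0.17·2 + 0.24·2 + 0.22·3 + 0.09·4 + 0.12·4 + 0.16·2 = 2.64 bits/symbol.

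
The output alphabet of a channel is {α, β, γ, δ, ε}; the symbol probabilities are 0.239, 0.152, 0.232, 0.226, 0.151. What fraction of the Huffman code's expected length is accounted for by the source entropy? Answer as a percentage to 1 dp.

Entropy H = −Σ p log₂ p ≈ 2.2924 bits.
Huffman merges: 151/1000+19/125→303/1000; 113/500+29/125→229/500; 239/1000+303/1000→271/500; 229/500+271/500→1. L = 2303/1000 ≈ 2.3030.
Efficiency = H/L = 2.2924/2.3030 = 99.5%.

99.5%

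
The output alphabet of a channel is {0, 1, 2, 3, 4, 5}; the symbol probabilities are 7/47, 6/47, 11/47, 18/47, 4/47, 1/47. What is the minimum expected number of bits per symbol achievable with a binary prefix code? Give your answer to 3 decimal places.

2.340 bits/symbol

Repeatedly combine the two least-probable nodes; the expected code length is the sum of the merged weights.
merge 1/47 + 4/47 → 5/47
merge 5/47 + 6/47 → 11/47
merge 7/47 + 11/47 → 18/47
merge 11/47 + 18/47 → 29/47
merge 18/47 + 29/47 → 1
L = 5/47 + 11/47 + 18/47 + 29/47 + 1 = 110/47 ≈ 2.340 bits/symbol.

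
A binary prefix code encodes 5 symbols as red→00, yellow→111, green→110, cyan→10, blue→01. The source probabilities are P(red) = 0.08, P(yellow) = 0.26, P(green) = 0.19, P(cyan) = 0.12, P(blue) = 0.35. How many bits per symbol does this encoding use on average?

L̄ = Σ pᵢ·ℓᵢ = 0.08·2 + 0.26·3 + 0.19·3 + 0.12·2 + 0.35·2 = 2.45 bits/symbol.

2.45 bits/symbol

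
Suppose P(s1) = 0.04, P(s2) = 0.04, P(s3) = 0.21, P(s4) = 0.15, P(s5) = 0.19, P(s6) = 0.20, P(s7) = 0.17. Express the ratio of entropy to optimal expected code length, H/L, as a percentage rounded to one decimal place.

Entropy H = −Σ p log₂ p ≈ 2.6091 bits.
Huffman merges: 1/25+1/25→2/25; 2/25+3/20→23/100; 17/100+19/100→9/25; 1/5+21/100→41/100; 23/100+9/25→59/100; 41/100+59/100→1. L = 267/100 ≈ 2.6700.
Efficiency = H/L = 2.6091/2.6700 = 97.7%.

97.7%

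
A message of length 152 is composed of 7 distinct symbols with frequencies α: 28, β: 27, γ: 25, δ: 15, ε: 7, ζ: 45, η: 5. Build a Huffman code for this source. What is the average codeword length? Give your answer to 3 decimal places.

Probabilities are the counts divided by 152.
Repeatedly combine the two least-probable nodes; the expected code length is the sum of the merged weights.
merge 5/152 + 7/152 → 3/38
merge 3/38 + 15/152 → 27/152
merge 25/152 + 27/152 → 13/38
merge 27/152 + 7/38 → 55/152
merge 45/152 + 13/38 → 97/152
merge 55/152 + 97/152 → 1
L = 3/38 + 27/152 + 13/38 + 55/152 + 97/152 + 1 = 395/152 ≈ 2.599 bits/symbol.

2.599 bits/symbol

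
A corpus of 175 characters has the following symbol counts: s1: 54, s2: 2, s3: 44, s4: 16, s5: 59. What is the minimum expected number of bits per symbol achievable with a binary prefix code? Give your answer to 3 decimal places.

Probabilities are the counts divided by 175.
Repeatedly combine the two least-probable nodes; the expected code length is the sum of the merged weights.
merge 2/175 + 16/175 → 18/175
merge 18/175 + 44/175 → 62/175
merge 54/175 + 59/175 → 113/175
merge 62/175 + 113/175 → 1
L = 18/175 + 62/175 + 113/175 + 1 = 368/175 ≈ 2.103 bits/symbol.

2.103 bits/symbol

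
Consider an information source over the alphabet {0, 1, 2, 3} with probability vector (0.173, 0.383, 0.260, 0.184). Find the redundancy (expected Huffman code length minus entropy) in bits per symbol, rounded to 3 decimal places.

0.051 bits

Entropy H = −Σ p log₂ p ≈ 1.9228 bits.
Huffman merges: 173/1000+23/125→357/1000; 13/50+357/1000→617/1000; 383/1000+617/1000→1. L = 987/500 ≈ 1.9740.
L − H = 1.9740 − 1.9228 = 0.051 bits.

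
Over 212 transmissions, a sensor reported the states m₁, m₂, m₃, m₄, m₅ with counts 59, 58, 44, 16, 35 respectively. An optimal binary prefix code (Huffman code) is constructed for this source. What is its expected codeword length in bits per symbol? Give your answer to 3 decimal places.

2.241 bits/symbol

Probabilities are the counts divided by 212.
Repeatedly combine the two least-probable nodes; the expected code length is the sum of the merged weights.
merge 4/53 + 35/212 → 51/212
merge 11/53 + 51/212 → 95/212
merge 29/106 + 59/212 → 117/212
merge 95/212 + 117/212 → 1
L = 51/212 + 95/212 + 117/212 + 1 = 475/212 ≈ 2.241 bits/symbol.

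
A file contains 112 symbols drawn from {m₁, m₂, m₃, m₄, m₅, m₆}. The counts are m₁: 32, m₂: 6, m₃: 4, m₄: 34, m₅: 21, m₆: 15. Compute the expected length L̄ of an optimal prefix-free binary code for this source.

Probabilities are the counts divided by 112.
Repeatedly combine the two least-probable nodes; the expected code length is the sum of the merged weights.
merge 1/28 + 3/56 → 5/56
merge 5/56 + 15/112 → 25/112
merge 3/16 + 25/112 → 23/56
merge 2/7 + 17/56 → 33/56
merge 23/56 + 33/56 → 1
L = 5/56 + 25/112 + 23/56 + 33/56 + 1 = 37/16 = 2.3125 bits/symbol.

2.3125 bits/symbol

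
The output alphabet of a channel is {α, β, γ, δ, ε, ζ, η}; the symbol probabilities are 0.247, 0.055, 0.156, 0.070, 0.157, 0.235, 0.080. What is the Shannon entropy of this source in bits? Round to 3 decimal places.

2.617 bits

H = −Σ pᵢ log₂ pᵢ.
−0.247·log₂(0.247) = 0.4983
−0.055·log₂(0.055) = 0.2301
−0.156·log₂(0.156) = 0.4181
−0.070·log₂(0.070) = 0.2686
−0.157·log₂(0.157) = 0.4194
−0.235·log₂(0.235) = 0.4910
−0.080·log₂(0.080) = 0.2915
Sum ≈ 2.6170 → 2.617 bits.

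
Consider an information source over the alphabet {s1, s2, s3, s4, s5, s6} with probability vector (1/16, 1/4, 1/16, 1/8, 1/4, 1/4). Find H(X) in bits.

Each probability is a power of 1/2, so log₂(1/p) is an integer.
H = Σ p·log₂(1/p) = 1/16·4 + 1/4·2 + 1/16·4 + 1/8·3 + 1/4·2 + 1/4·2 = 2.375 bits.

2.375 bits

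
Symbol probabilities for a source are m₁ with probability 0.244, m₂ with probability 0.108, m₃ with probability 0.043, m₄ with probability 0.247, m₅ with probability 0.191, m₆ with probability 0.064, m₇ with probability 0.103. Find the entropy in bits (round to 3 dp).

H = −Σ pᵢ log₂ pᵢ.
−0.244·log₂(0.244) = 0.4966
−0.108·log₂(0.108) = 0.3468
−0.043·log₂(0.043) = 0.1952
−0.247·log₂(0.247) = 0.4983
−0.191·log₂(0.191) = 0.4562
−0.064·log₂(0.064) = 0.2538
−0.103·log₂(0.103) = 0.3378
Sum ≈ 2.5846 → 2.585 bits.

2.585 bits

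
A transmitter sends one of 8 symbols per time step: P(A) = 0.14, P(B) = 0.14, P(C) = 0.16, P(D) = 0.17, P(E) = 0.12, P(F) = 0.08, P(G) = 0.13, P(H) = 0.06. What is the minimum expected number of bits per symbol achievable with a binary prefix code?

2.97 bits/symbol

Repeatedly combine the two least-probable nodes; the expected code length is the sum of the merged weights.
merge 3/50 + 2/25 → 7/50
merge 3/25 + 13/100 → 1/4
merge 7/50 + 7/50 → 7/25
merge 7/50 + 4/25 → 3/10
merge 17/100 + 1/4 → 21/50
merge 7/25 + 3/10 → 29/50
merge 21/50 + 29/50 → 1
L = 7/50 + 1/4 + 7/25 + 3/10 + 21/50 + 29/50 + 1 = 297/100 = 2.97 bits/symbol.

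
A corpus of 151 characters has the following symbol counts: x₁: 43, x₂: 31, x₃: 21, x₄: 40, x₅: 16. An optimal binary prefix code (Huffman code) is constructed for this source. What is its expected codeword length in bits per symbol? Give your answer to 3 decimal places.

2.245 bits/symbol

Probabilities are the counts divided by 151.
Repeatedly combine the two least-probable nodes; the expected code length is the sum of the merged weights.
merge 16/151 + 21/151 → 37/151
merge 31/151 + 37/151 → 68/151
merge 40/151 + 43/151 → 83/151
merge 68/151 + 83/151 → 1
L = 37/151 + 68/151 + 83/151 + 1 = 339/151 ≈ 2.245 bits/symbol.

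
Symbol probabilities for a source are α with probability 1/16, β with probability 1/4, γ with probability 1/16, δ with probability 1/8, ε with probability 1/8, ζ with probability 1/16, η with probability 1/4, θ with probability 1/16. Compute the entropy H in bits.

Each probability is a power of 1/2, so log₂(1/p) is an integer.
H = Σ p·log₂(1/p) = 1/16·4 + 1/4·2 + 1/16·4 + 1/8·3 + 1/8·3 + 1/16·4 + 1/4·2 + 1/16·4 = 2.75 bits.

2.75 bits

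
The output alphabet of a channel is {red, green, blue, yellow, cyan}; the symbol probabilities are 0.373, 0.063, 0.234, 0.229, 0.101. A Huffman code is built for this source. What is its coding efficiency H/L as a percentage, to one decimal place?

Entropy H = −Σ p log₂ p ≈ 2.0933 bits.
Huffman merges: 63/1000+101/1000→41/250; 41/250+229/1000→393/1000; 117/500+373/1000→607/1000; 393/1000+607/1000→1. L = 541/250 ≈ 2.1640.
Efficiency = H/L = 2.0933/2.1640 = 96.7%.

96.7%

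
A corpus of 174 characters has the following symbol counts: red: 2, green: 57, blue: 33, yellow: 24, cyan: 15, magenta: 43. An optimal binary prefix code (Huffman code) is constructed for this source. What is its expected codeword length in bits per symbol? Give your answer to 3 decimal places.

2.333 bits/symbol

Probabilities are the counts divided by 174.
Repeatedly combine the two least-probable nodes; the expected code length is the sum of the merged weights.
merge 1/87 + 5/58 → 17/174
merge 17/174 + 4/29 → 41/174
merge 11/58 + 41/174 → 37/87
merge 43/174 + 19/58 → 50/87
merge 37/87 + 50/87 → 1
L = 17/174 + 41/174 + 37/87 + 50/87 + 1 = 7/3 ≈ 2.333 bits/symbol.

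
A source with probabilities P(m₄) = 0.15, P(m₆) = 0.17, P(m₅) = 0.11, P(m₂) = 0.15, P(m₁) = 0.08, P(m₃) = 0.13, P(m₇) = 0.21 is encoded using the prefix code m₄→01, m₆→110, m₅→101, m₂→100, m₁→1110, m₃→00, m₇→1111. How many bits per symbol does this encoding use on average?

L̄ = Σ pᵢ·ℓᵢ = 0.15·2 + 0.17·3 + 0.11·3 + 0.15·3 + 0.08·4 + 0.13·2 + 0.21·4 = 3.01 bits/symbol.

3.01 bits/symbol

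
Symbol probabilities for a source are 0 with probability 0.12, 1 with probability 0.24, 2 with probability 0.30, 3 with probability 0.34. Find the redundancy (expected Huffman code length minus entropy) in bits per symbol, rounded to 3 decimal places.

Entropy H = −Σ p log₂ p ≈ 1.9115 bits.
Huffman merges: 3/25+6/25→9/25; 3/10+17/50→16/25; 9/25+16/25→1. L = 2 ≈ 2.0000.
L − H = 2.0000 − 1.9115 = 0.089 bits.

0.089 bits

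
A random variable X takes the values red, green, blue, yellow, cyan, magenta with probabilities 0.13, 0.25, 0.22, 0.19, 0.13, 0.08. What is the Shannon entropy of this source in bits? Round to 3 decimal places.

2.493 bits

H = −Σ pᵢ log₂ pᵢ.
−0.13·log₂(0.13) = 0.3826
−0.25·log₂(0.25) = 0.5000
−0.22·log₂(0.22) = 0.4806
−0.19·log₂(0.19) = 0.4552
−0.13·log₂(0.13) = 0.3826
−0.08·log₂(0.08) = 0.2915
Sum ≈ 2.4926 → 2.493 bits.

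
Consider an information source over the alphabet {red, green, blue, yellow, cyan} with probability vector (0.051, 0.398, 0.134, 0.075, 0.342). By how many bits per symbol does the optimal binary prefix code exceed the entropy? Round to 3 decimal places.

Entropy H = −Σ p log₂ p ≈ 1.9462 bits.
Huffman merges: 51/1000+3/40→63/500; 63/500+67/500→13/50; 13/50+171/500→301/500; 199/500+301/500→1. L = 497/250 ≈ 1.9880.
L − H = 1.9880 − 1.9462 = 0.042 bits.

0.042 bits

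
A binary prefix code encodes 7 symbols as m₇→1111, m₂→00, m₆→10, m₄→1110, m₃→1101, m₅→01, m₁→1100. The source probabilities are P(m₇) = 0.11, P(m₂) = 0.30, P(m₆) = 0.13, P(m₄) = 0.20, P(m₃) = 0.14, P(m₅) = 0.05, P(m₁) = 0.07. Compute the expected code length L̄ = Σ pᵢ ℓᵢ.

3.04 bits/symbol

L̄ = Σ pᵢ·ℓᵢ = 0.11·4 + 0.30·2 + 0.13·2 + 0.20·4 + 0.14·4 + 0.05·2 + 0.07·4 = 3.04 bits/symbol.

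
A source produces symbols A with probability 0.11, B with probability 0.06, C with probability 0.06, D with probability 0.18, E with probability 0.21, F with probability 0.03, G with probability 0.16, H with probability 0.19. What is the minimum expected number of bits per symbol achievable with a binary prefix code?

2.84 bits/symbol

Repeatedly combine the two least-probable nodes; the expected code length is the sum of the merged weights.
merge 3/100 + 3/50 → 9/100
merge 3/50 + 9/100 → 3/20
merge 11/100 + 3/20 → 13/50
merge 4/25 + 9/50 → 17/50
merge 19/100 + 21/100 → 2/5
merge 13/50 + 17/50 → 3/5
merge 2/5 + 3/5 → 1
L = 9/100 + 3/20 + 13/50 + 17/50 + 2/5 + 3/5 + 1 = 71/25 = 2.84 bits/symbol.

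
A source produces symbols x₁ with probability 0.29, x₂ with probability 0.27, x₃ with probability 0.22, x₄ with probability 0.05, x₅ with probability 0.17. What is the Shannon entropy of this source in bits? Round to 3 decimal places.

2.159 bits

H = −Σ pᵢ log₂ pᵢ.
−0.29·log₂(0.29) = 0.5179
−0.27·log₂(0.27) = 0.5100
−0.22·log₂(0.22) = 0.4806
−0.05·log₂(0.05) = 0.2161
−0.17·log₂(0.17) = 0.4346
Sum ≈ 2.1592 → 2.159 bits.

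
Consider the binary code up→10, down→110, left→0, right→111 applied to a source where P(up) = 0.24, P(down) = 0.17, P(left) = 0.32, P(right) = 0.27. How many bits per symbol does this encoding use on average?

L̄ = Σ pᵢ·ℓᵢ = 0.24·2 + 0.17·3 + 0.32·1 + 0.27·3 = 2.12 bits/symbol.

2.12 bits/symbol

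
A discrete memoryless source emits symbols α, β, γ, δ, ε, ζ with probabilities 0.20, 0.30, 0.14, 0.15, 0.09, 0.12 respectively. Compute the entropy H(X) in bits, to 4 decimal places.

2.4729 bits

H = −Σ pᵢ log₂ pᵢ.
−0.20·log₂(0.20) = 0.4644
−0.30·log₂(0.30) = 0.5211
−0.14·log₂(0.14) = 0.3971
−0.15·log₂(0.15) = 0.4105
−0.09·log₂(0.09) = 0.3127
−0.12·log₂(0.12) = 0.3671
Sum ≈ 2.4729 → 2.4729 bits.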